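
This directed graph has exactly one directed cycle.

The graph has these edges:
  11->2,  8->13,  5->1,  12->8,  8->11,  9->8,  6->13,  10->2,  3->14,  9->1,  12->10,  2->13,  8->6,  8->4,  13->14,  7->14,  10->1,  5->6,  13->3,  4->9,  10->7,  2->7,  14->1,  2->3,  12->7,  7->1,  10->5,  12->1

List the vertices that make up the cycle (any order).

DFS with gray/black marking from 8:
8 gray
  11 gray
    2 gray
      7 gray
        1 gray
        1 black
        14 gray
          14→1: 1 black — skip
        14 black
      7 black
      3 gray
        3→14: 14 black — skip
      3 black
      13 gray
        13→14: 14 black — skip
        13→3: 3 black — skip
      13 black
    2 black
  11 black
  4 gray
    9 gray
      9→8: 8 is gray → back edge
Back edge closes the cycle 8 → 4 → 9 → 8; its vertices are {4, 8, 9}.

4, 8, 9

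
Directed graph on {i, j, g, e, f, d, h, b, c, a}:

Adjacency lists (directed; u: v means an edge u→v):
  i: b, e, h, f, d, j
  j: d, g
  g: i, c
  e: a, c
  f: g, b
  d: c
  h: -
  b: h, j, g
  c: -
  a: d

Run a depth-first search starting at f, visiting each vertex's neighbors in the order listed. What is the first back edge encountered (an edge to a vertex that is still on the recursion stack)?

j→g

DFS from f (visiting each vertex's neighbors in the order listed); mark gray on enter, black on exit:
f gray
  g gray
    i gray
      b gray
        h gray
        h black
        j gray
          d gray
            c gray
            c black
          d black
          j→g: g is gray → back edge
First back edge: j → g.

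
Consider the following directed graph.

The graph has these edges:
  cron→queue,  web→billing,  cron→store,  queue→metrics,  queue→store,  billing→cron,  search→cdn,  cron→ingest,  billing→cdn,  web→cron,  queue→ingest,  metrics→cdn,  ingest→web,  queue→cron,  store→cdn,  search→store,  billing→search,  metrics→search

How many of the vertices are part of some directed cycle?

5

A vertex is on a directed cycle iff it belongs to a strongly connected component of size ≥ 2 (or has a self-loop).
The vertices on cycles are {web, cron, queue, ingest, billing} — 5 in total.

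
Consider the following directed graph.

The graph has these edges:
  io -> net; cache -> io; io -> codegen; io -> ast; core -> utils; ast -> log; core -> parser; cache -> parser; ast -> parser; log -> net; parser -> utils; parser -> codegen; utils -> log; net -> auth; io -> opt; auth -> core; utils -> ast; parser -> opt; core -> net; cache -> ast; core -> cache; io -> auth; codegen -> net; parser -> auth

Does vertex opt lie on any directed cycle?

opt lies on a cycle iff there is a path from opt back to itself.
Exploring from opt, it never reaches itself; equivalently, its strongly connected component is a singleton.

No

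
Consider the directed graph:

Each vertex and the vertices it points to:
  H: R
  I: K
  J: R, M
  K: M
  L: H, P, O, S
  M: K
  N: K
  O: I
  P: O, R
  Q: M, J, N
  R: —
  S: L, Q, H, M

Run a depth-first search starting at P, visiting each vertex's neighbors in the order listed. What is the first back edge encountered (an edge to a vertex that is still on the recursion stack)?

M->K

DFS from P (visiting each vertex's neighbors in the order listed); mark gray on enter, black on exit:
P gray
  O gray
    I gray
      K gray
        M gray
          M→K: K is gray → back edge
First back edge: M → K.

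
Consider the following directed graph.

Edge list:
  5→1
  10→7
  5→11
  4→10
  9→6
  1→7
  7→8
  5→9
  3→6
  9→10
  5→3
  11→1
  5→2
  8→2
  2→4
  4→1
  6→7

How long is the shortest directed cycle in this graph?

For each vertex v, BFS finds the shortest path from v back to v.
The shortest such closed walk is 2 → 4 → 10 → 7 → 8 → 2, length 5.

5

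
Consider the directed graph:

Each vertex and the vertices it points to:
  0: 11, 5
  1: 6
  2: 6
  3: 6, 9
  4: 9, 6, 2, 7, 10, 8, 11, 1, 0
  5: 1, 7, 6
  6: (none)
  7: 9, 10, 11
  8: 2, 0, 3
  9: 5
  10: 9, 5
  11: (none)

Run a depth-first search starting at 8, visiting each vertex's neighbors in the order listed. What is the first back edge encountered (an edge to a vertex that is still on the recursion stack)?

9->5

DFS from 8 (visiting each vertex's neighbors in the order listed); mark gray on enter, black on exit:
8 gray
  2 gray
    6 gray
    6 black
  2 black
  0 gray
    11 gray
    11 black
    5 gray
      1 gray
        1→6: 6 black — skip
      1 black
      7 gray
        9 gray
          9→5: 5 is gray → back edge
First back edge: 9 → 5.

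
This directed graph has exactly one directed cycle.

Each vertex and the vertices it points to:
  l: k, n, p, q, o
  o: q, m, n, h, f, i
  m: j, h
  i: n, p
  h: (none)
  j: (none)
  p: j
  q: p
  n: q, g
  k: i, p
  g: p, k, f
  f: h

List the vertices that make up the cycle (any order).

g, i, k, n

DFS with gray/black marking from n:
n gray
  q gray
    p gray
      j gray
      j black
    p black
  q black
  g gray
    g→p: p black — skip
    k gray
      i gray
        i→n: n is gray → back edge
Back edge closes the cycle n → g → k → i → n; its vertices are {g, i, k, n}.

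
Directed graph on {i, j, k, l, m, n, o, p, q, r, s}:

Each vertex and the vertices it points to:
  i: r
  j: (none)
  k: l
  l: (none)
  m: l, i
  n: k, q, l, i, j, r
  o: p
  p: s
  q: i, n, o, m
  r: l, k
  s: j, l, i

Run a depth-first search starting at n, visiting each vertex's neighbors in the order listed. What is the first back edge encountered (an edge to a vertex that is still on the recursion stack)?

q→n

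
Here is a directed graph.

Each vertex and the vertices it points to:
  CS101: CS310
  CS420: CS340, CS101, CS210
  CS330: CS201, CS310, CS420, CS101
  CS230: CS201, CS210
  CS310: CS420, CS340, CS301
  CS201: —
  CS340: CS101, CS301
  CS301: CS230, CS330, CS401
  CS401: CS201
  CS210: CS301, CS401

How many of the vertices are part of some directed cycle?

A vertex is on a directed cycle iff it belongs to a strongly connected component of size ≥ 2 (or has a self-loop).
The vertices on cycles are {CS101, CS210, CS230, CS301, CS310, CS330, CS340, CS420} — 8 in total.

8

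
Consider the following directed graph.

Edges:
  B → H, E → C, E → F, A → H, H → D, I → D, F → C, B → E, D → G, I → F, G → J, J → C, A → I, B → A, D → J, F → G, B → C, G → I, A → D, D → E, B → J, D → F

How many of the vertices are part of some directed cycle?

5

A vertex is on a directed cycle iff it belongs to a strongly connected component of size ≥ 2 (or has a self-loop).
The vertices on cycles are {D, E, F, G, I} — 5 in total.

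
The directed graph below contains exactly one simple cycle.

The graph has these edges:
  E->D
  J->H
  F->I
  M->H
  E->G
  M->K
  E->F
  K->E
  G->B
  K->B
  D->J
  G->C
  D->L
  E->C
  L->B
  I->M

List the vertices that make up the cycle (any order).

E, F, I, K, M

DFS with gray/black marking from E:
E gray
  C gray
  C black
  D gray
    L gray
      B gray
      B black
    L black
    J gray
      H gray
      H black
    J black
  D black
  G gray
    G→B: B black — skip
    G→C: C black — skip
  G black
  F gray
    I gray
      M gray
        M→H: H black — skip
        K gray
          K→E: E is gray → back edge
Back edge closes the cycle E → F → I → M → K → E; its vertices are {E, F, I, K, M}.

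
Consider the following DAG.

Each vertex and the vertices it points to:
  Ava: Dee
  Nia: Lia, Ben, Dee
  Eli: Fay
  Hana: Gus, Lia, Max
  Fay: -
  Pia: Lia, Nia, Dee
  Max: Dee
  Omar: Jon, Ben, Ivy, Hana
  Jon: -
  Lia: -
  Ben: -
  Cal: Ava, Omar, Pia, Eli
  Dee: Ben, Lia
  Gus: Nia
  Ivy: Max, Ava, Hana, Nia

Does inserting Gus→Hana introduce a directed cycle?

Yes

Adding Gus→Hana creates a cycle iff Hana can already reach Gus.
Path from Hana: Hana → Gus.
So Hana → … → Gus → Hana is a cycle.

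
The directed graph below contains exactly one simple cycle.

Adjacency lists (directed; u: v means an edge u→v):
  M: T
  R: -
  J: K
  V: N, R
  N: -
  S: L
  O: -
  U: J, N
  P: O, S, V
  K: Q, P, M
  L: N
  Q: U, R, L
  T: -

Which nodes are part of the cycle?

J, K, Q, U

DFS with gray/black marking from K:
K gray
  Q gray
    U gray
      J gray
        J→K: K is gray → back edge
Back edge closes the cycle K → Q → U → J → K; its vertices are {J, K, Q, U}.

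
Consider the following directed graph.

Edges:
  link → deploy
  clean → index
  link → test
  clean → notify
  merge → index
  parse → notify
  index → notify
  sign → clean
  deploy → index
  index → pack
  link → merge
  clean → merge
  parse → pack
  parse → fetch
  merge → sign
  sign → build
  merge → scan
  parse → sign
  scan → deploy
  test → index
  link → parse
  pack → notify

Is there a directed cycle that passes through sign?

Yes

sign is on a cycle iff sign can reach itself via ≥1 edge.
sign → clean → merge → sign — yes.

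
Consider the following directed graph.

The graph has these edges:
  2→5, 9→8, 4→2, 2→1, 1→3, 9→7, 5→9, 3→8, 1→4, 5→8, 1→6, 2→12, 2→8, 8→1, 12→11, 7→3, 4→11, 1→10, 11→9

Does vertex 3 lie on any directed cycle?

Yes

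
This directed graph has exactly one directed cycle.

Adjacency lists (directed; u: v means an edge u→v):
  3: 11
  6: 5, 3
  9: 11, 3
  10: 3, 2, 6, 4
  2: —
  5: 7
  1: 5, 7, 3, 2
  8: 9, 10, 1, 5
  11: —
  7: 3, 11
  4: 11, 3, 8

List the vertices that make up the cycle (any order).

4, 8, 10

DFS with gray/black marking from 8:
8 gray
  9 gray
    11 gray
    11 black
    3 gray
      3→11: 11 black — skip
    3 black
  9 black
  10 gray
    10→3: 3 black — skip
    2 gray
    2 black
    6 gray
      5 gray
        7 gray
          7→3: 3 black — skip
          7→11: 11 black — skip
        7 black
      5 black
      6→3: 3 black — skip
    6 black
    4 gray
      4→11: 11 black — skip
      4→3: 3 black — skip
      4→8: 8 is gray → back edge
Back edge closes the cycle 8 → 10 → 4 → 8; its vertices are {4, 8, 10}.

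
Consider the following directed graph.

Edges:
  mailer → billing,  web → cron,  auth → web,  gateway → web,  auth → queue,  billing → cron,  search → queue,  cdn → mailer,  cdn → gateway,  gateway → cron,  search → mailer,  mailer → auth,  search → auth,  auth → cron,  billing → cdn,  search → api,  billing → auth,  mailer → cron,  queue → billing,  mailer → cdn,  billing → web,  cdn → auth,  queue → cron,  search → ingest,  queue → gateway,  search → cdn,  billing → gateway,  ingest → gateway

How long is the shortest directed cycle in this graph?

For each vertex v, BFS finds the shortest path from v back to v.
The shortest such closed walk is mailer → cdn → mailer, length 2.

2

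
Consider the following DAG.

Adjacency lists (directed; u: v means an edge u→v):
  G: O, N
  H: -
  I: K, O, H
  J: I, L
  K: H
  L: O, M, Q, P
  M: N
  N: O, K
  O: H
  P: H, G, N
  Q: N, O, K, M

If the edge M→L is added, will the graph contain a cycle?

Adding M→L creates a cycle iff L can already reach M.
Path from L: L → M.
So L → … → M → L is a cycle.

Yes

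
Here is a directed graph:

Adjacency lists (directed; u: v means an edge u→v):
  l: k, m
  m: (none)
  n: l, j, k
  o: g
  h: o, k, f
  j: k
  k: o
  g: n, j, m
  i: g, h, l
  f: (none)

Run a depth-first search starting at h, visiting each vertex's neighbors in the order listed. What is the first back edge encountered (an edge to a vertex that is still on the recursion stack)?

DFS from h (visiting each vertex's neighbors in the order listed); mark gray on enter, black on exit:
h gray
  o gray
    g gray
      n gray
        l gray
          k gray
            k→o: o is gray → back edge
First back edge: k → o.

k→o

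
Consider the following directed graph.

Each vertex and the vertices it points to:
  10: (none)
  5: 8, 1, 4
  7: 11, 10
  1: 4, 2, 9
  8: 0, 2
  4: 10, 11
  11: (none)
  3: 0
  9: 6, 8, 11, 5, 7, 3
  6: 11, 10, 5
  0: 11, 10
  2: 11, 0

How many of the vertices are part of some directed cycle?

4

A vertex is on a directed cycle iff it belongs to a strongly connected component of size ≥ 2 (or has a self-loop).
The vertices on cycles are {1, 5, 6, 9} — 4 in total.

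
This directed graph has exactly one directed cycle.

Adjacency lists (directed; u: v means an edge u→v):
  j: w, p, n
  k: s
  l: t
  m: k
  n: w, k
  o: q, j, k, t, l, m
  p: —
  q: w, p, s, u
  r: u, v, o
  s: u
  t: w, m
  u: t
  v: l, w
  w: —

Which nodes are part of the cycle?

DFS with gray/black marking from s:
s gray
  u gray
    t gray
      w gray
      w black
      m gray
        k gray
          k→s: s is gray → back edge
Back edge closes the cycle s → u → t → m → k → s; its vertices are {k, m, s, t, u}.

k, m, s, t, u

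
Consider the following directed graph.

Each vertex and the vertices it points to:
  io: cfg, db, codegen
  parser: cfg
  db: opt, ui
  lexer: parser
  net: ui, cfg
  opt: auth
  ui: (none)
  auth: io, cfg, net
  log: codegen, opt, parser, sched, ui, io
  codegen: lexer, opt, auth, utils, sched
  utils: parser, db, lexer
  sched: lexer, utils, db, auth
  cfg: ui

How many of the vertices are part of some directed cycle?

7

A vertex is on a directed cycle iff it belongs to a strongly connected component of size ≥ 2 (or has a self-loop).
The vertices on cycles are {db, io, opt, auth, sched, utils, codegen} — 7 in total.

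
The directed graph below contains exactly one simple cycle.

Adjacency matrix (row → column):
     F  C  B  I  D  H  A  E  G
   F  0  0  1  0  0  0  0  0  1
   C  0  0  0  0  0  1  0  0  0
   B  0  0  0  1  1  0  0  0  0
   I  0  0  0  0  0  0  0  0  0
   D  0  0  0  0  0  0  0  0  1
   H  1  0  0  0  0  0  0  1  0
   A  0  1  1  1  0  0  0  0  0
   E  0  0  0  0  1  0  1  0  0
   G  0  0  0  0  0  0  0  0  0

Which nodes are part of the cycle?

DFS with gray/black marking from H:
H gray
  E gray
    A gray
      C gray
        C→H: H is gray → back edge
Back edge closes the cycle H → E → A → C → H; its vertices are {A, C, E, H}.

A, C, E, H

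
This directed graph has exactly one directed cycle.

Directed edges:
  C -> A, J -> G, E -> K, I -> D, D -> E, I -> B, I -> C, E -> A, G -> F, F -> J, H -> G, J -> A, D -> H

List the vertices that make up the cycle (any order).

F, G, J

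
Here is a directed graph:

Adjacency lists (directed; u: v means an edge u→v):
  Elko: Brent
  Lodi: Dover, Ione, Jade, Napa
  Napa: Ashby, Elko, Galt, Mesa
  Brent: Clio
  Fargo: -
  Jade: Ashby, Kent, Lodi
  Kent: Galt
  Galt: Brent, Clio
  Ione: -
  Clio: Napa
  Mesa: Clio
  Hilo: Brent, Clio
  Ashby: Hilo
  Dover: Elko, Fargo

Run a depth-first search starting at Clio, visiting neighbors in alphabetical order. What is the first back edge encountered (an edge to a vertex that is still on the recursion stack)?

Brent→Clio

DFS from Clio (visiting neighbors in alphabetical order); mark gray on enter, black on exit:
Clio gray
  Napa gray
    Ashby gray
      Hilo gray
        Brent gray
          Brent→Clio: Clio is gray → back edge
First back edge: Brent → Clio.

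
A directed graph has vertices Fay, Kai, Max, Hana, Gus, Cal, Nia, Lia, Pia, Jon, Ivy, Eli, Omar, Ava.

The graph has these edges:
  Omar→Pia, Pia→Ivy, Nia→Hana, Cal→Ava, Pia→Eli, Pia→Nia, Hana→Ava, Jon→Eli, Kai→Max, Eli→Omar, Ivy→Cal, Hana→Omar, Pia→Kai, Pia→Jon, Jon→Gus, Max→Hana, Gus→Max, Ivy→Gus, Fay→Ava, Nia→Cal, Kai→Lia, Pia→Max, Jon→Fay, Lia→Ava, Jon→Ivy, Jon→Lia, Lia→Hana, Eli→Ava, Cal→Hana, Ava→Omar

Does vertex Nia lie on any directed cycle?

Yes

Nia is on a cycle iff Nia can reach itself via ≥1 edge.
Nia → Hana → Omar → Pia → Nia — yes.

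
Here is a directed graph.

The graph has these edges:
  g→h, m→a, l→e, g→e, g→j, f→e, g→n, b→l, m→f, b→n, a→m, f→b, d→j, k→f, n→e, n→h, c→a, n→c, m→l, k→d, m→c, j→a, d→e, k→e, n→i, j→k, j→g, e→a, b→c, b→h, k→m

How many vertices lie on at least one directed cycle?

12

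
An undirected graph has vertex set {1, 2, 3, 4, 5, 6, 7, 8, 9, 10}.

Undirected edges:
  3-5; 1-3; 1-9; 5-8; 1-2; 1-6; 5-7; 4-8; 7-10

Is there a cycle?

No

DFS, tracking each vertex's parent; an edge to a visited non-parent vertex closes a cycle.
Start from 10:
visit 10 (parent –)
  visit 7 (parent 10)
    7–10: parent, skip
    visit 5 (parent 7)
      visit 8 (parent 5)
        visit 4 (parent 8)
          4–8: parent, skip
        8–5: parent, skip
      5–7: parent, skip
      visit 3 (parent 5)
        3–5: parent, skip
        visit 1 (parent 3)
          visit 6 (parent 1)
            6–1: parent, skip
          visit 2 (parent 1)
            2–1: parent, skip
          visit 9 (parent 1)
            9–1: parent, skip
          1–3: parent, skip
No non-parent visited neighbor found — the graph is a forest.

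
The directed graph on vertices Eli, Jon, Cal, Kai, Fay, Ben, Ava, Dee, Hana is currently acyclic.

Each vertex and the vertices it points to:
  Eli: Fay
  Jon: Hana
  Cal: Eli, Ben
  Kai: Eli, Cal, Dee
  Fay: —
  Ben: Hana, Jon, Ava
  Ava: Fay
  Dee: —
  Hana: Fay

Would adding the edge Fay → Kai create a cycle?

Yes

Adding Fay→Kai creates a cycle iff Kai can already reach Fay.
Path from Kai: Kai → Eli → Fay.
So Kai → … → Fay → Kai is a cycle.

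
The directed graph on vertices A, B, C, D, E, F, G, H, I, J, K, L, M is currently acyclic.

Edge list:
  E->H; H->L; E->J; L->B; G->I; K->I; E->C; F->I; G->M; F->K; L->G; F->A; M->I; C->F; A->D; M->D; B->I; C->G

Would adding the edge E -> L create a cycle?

No

Adding E→L creates a cycle iff L can already reach E.
Explore from L: no path reaches E. The graph stays acyclic.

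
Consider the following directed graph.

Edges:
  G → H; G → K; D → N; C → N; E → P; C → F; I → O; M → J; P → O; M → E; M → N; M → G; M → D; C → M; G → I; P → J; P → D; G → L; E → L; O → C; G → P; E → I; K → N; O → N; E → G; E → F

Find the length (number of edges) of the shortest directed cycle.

For each vertex v, BFS finds the shortest path from v back to v.
The shortest such closed walk is C → M → E → I → O → C, length 5.

5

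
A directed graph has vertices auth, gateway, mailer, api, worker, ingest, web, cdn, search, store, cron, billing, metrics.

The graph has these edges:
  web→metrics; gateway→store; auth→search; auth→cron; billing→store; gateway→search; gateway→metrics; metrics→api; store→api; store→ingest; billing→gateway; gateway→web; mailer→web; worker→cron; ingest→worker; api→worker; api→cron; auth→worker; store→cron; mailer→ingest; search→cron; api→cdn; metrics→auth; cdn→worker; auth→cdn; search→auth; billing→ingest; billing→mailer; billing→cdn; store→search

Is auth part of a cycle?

Yes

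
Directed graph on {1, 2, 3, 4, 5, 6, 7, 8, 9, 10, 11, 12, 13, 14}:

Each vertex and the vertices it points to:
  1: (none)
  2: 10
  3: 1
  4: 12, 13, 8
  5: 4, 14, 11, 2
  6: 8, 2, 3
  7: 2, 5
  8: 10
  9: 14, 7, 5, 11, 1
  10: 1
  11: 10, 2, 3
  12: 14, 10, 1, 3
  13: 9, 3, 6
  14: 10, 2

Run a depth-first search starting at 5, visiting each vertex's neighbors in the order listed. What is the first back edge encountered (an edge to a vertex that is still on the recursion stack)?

7→5

DFS from 5 (visiting each vertex's neighbors in the order listed); mark gray on enter, black on exit:
5 gray
  4 gray
    12 gray
      14 gray
        10 gray
          1 gray
          1 black
        10 black
        2 gray
          2→10: 10 black — skip
        2 black
      14 black
      12→10: 10 black — skip
      12→1: 1 black — skip
      3 gray
        3→1: 1 black — skip
      3 black
    12 black
    13 gray
      9 gray
        9→14: 14 black — skip
        7 gray
          7→2: 2 black — skip
          7→5: 5 is gray → back edge
First back edge: 7 → 5.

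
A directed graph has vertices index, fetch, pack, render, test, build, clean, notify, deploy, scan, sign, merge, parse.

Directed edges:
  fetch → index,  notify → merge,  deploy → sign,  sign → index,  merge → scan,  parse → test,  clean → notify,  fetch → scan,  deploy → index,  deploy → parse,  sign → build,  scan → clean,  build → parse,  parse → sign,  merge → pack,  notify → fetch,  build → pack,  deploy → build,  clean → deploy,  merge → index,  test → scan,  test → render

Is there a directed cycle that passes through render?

No

render lies on a cycle iff there is a path from render back to itself.
Exploring from render, it never reaches itself; equivalently, its strongly connected component is a singleton.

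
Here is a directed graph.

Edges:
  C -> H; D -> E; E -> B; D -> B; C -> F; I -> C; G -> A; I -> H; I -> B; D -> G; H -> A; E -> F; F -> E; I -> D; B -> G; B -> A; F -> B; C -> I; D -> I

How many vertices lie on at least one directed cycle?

A vertex is on a directed cycle iff it belongs to a strongly connected component of size ≥ 2 (or has a self-loop).
The vertices on cycles are {C, D, E, F, I} — 5 in total.

5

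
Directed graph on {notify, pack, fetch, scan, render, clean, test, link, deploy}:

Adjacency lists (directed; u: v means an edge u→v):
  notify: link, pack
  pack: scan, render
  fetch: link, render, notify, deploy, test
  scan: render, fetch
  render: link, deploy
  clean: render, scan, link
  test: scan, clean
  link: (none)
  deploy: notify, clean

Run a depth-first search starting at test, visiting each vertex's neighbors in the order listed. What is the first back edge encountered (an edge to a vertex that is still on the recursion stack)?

DFS from test (visiting each vertex's neighbors in the order listed); mark gray on enter, black on exit:
test gray
  scan gray
    render gray
      link gray
      link black
      deploy gray
        notify gray
          notify→link: link black — skip
          pack gray
            pack→scan: scan is gray → back edge
First back edge: pack → scan.

pack→scan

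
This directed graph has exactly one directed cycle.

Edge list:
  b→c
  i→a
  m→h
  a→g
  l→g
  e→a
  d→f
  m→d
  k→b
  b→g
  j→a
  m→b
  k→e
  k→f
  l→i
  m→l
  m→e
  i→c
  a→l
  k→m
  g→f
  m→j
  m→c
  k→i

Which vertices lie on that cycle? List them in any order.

a, i, l

DFS with gray/black marking from l:
l gray
  g gray
    f gray
    f black
  g black
  i gray
    c gray
    c black
    a gray
      a→l: l is gray → back edge
Back edge closes the cycle l → i → a → l; its vertices are {a, i, l}.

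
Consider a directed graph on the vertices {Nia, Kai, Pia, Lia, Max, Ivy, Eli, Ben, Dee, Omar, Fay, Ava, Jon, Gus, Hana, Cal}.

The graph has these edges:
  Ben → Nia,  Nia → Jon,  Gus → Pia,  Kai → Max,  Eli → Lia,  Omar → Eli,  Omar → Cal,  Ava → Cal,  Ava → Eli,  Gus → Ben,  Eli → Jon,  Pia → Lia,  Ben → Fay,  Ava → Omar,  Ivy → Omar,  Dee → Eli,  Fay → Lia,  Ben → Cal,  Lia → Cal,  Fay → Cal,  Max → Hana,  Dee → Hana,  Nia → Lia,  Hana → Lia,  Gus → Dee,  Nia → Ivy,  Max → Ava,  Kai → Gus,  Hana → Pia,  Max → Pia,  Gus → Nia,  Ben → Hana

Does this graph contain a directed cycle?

DFS with white/gray/black marking, starting from Jon:
Jon gray
Jon black
Nia gray
  Nia→Jon: Jon black — skip
  Ivy gray
    Omar gray
      Eli gray
        Lia gray
          Cal gray
          Cal black
        Lia black
        Eli→Jon: Jon black — skip
      Eli black
      Omar→Cal: Cal black — skip
    Omar black
  Ivy black
  Nia→Lia: Lia black — skip
Nia black
Kai gray
  Max gray
    Ava gray
      Ava→Eli: Eli black — skip
      Ava→Cal: Cal black — skip
      Ava→Omar: Omar black — skip
    Ava black
    Pia gray
      Pia→Lia: Lia black — skip
    Pia black
    Hana gray
      Hana→Pia: Pia black — skip
      Hana→Lia: Lia black — skip
    Hana black
  Max black
  Gus gray
    Ben gray
      Ben→Nia: Nia black — skip
      Ben→Cal: Cal black — skip
      Fay gray
        Fay→Cal: Cal black — skip
        Fay→Lia: Lia black — skip
      Fay black
      Ben→Hana: Hana black — skip
    Ben black
    Gus→Pia: Pia black — skip
    Dee gray
      Dee→Hana: Hana black — skip
      Dee→Eli: Eli black — skip
    Dee black
    Gus→Nia: Nia black — skip
  Gus black
Kai black
Every edge goes to a white or black vertex — no back edge, so the graph is acyclic.

No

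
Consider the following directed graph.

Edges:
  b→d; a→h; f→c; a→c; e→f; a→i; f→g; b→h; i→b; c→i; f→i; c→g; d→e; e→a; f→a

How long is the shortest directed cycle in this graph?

5

For each vertex v, BFS finds the shortest path from v back to v.
The shortest such closed walk is d → e → f → i → b → d, length 5.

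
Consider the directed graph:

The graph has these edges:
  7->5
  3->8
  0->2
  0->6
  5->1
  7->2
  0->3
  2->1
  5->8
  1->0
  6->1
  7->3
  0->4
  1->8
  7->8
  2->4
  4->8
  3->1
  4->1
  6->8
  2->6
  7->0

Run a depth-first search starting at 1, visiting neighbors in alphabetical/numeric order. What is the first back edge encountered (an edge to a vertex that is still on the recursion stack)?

DFS from 1 (visiting neighbors in alphabetical/numeric order); mark gray on enter, black on exit:
1 gray
  0 gray
    2 gray
      2→1: 1 is gray → back edge
First back edge: 2 → 1.

2→1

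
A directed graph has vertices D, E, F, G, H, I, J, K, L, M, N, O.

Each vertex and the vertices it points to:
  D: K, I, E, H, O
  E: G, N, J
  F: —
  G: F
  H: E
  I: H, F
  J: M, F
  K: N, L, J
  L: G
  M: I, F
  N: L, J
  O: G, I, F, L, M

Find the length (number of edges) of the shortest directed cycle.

5

For each vertex v, BFS finds the shortest path from v back to v.
The shortest such closed walk is I → H → E → J → M → I, length 5.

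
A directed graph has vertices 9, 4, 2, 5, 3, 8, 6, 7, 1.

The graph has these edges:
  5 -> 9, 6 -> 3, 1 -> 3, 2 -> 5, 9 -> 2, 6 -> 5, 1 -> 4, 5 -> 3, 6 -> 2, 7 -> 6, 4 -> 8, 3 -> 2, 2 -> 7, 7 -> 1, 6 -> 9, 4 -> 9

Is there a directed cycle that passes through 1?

Yes

1 is on a cycle iff 1 can reach itself via ≥1 edge.
1 → 3 → 2 → 7 → 1 — yes.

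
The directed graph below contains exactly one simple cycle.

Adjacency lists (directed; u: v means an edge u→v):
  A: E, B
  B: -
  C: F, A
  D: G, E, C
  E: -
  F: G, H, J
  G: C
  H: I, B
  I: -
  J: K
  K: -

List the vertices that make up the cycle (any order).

DFS with gray/black marking from C:
C gray
  F gray
    G gray
      G→C: C is gray → back edge
Back edge closes the cycle C → F → G → C; its vertices are {C, F, G}.

C, F, G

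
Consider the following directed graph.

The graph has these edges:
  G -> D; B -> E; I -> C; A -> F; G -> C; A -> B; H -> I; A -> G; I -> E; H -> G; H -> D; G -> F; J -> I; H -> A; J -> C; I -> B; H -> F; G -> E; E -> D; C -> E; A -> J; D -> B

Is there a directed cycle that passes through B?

B is on a cycle iff B can reach itself via ≥1 edge.
B → E → D → B — yes.

Yes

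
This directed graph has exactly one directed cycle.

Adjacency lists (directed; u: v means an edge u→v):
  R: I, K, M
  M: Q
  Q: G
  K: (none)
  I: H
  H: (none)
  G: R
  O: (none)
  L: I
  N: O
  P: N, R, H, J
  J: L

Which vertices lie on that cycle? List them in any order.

G, M, Q, R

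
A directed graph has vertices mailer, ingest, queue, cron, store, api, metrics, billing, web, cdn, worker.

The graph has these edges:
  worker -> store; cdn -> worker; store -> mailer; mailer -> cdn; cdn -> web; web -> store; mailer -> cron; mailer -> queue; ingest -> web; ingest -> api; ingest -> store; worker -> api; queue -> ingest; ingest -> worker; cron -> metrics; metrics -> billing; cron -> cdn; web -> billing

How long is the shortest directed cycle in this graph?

For each vertex v, BFS finds the shortest path from v back to v.
The shortest such closed walk is mailer → cdn → worker → store → mailer, length 4.

4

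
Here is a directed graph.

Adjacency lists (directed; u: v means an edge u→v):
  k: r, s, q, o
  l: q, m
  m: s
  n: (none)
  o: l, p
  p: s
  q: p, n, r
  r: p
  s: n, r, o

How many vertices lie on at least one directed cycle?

7

A vertex is on a directed cycle iff it belongs to a strongly connected component of size ≥ 2 (or has a self-loop).
The vertices on cycles are {l, m, o, p, q, r, s} — 7 in total.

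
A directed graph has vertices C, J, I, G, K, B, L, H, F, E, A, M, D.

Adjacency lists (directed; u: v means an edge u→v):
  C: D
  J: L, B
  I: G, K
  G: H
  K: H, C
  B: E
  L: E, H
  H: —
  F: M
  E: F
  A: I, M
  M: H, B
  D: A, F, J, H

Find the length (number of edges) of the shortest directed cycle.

For each vertex v, BFS finds the shortest path from v back to v.
The shortest such closed walk is F → M → B → E → F, length 4.

4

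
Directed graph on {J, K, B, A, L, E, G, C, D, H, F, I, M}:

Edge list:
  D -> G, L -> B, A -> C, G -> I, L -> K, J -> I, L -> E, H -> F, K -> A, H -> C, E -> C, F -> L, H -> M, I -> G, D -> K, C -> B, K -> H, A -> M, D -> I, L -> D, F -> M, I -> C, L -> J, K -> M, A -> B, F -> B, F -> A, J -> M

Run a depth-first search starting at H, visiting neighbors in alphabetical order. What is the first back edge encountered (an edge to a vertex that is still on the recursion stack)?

DFS from H (visiting neighbors in alphabetical order); mark gray on enter, black on exit:
H gray
  C gray
    B gray
    B black
  C black
  F gray
    A gray
      A→B: B black — skip
      A→C: C black — skip
      M gray
      M black
    A black
    F→B: B black — skip
    L gray
      L→B: B black — skip
      D gray
        G gray
          I gray
            I→C: C black — skip
            I→G: G is gray → back edge
First back edge: I → G.

I->G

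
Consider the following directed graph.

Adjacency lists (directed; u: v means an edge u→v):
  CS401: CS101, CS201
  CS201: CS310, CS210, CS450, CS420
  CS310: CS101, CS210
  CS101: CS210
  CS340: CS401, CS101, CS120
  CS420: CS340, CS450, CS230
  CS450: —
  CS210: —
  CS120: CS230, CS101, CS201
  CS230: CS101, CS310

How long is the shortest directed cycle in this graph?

4

For each vertex v, BFS finds the shortest path from v back to v.
The shortest such closed walk is CS401 → CS201 → CS420 → CS340 → CS401, length 4.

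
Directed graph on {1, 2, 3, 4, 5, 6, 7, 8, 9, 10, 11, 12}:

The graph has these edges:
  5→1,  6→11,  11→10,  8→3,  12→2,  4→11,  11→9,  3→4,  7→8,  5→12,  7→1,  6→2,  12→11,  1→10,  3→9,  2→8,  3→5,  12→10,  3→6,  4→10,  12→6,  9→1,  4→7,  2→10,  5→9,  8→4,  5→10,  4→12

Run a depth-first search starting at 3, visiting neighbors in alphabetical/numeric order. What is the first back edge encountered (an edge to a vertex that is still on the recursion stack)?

8->3

DFS from 3 (visiting neighbors in alphabetical/numeric order); mark gray on enter, black on exit:
3 gray
  4 gray
    7 gray
      1 gray
        10 gray
        10 black
      1 black
      8 gray
        8→3: 3 is gray → back edge
First back edge: 8 → 3.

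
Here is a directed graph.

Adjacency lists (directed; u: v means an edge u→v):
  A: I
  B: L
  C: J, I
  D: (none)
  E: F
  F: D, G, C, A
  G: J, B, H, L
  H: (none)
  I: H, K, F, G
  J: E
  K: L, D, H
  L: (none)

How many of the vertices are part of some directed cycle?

7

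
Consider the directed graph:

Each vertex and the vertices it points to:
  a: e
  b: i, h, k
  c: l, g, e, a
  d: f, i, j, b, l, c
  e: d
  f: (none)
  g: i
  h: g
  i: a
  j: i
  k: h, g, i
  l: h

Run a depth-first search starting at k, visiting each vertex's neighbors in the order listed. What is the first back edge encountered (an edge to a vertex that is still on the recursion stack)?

DFS from k (visiting each vertex's neighbors in the order listed); mark gray on enter, black on exit:
k gray
  h gray
    g gray
      i gray
        a gray
          e gray
            d gray
              f gray
              f black
              d→i: i is gray → back edge
First back edge: d → i.

d->i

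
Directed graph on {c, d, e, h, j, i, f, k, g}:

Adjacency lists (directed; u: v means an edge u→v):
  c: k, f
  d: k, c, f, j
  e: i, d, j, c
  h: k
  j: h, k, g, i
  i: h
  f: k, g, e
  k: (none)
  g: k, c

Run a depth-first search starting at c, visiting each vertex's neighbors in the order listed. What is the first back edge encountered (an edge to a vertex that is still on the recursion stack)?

g→c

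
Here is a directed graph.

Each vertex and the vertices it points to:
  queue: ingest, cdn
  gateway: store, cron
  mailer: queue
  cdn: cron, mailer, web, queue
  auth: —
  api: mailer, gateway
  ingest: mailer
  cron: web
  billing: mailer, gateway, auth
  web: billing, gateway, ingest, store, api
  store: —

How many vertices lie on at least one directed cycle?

A vertex is on a directed cycle iff it belongs to a strongly connected component of size ≥ 2 (or has a self-loop).
The vertices on cycles are {api, cdn, web, cron, queue, ingest, mailer, billing, gateway} — 9 in total.

9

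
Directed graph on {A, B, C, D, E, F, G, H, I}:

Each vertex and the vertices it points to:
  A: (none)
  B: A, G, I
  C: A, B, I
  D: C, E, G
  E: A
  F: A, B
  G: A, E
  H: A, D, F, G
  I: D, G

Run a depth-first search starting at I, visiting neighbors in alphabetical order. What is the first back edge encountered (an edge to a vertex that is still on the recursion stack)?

DFS from I (visiting neighbors in alphabetical order); mark gray on enter, black on exit:
I gray
  D gray
    C gray
      A gray
      A black
      B gray
        B→A: A black — skip
        G gray
          G→A: A black — skip
          E gray
            E→A: A black — skip
          E black
        G black
        B→I: I is gray → back edge
First back edge: B → I.

B->I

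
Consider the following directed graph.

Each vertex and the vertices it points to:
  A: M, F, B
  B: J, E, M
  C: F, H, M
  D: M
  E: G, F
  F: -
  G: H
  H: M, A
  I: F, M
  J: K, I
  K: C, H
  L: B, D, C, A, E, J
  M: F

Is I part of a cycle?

No

I lies on a cycle iff there is a path from I back to itself.
Exploring from I, it never reaches itself; equivalently, its strongly connected component is a singleton.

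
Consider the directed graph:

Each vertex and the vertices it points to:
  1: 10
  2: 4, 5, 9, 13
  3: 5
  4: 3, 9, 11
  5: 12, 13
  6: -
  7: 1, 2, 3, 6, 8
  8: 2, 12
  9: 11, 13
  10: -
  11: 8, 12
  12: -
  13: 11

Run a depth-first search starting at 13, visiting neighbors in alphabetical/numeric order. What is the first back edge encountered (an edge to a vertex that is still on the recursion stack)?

DFS from 13 (visiting neighbors in alphabetical/numeric order); mark gray on enter, black on exit:
13 gray
  11 gray
    8 gray
      2 gray
        4 gray
          3 gray
            5 gray
              12 gray
              12 black
              5→13: 13 is gray → back edge
First back edge: 5 → 13.

5->13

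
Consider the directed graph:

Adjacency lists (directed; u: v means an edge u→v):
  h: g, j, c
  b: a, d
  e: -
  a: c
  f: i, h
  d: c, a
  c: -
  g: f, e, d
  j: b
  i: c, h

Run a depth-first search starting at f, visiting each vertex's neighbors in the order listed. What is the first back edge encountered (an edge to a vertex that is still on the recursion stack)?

g->f

DFS from f (visiting each vertex's neighbors in the order listed); mark gray on enter, black on exit:
f gray
  i gray
    c gray
    c black
    h gray
      g gray
        g→f: f is gray → back edge
First back edge: g → f.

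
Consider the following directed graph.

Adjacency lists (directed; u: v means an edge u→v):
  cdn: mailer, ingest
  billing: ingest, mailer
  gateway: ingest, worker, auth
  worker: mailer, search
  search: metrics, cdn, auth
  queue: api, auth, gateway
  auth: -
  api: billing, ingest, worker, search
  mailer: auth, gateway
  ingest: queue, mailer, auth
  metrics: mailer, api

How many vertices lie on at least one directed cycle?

A vertex is on a directed cycle iff it belongs to a strongly connected component of size ≥ 2 (or has a self-loop).
The vertices on cycles are {api, cdn, queue, ingest, mailer, search, worker, billing, gateway, metrics} — 10 in total.

10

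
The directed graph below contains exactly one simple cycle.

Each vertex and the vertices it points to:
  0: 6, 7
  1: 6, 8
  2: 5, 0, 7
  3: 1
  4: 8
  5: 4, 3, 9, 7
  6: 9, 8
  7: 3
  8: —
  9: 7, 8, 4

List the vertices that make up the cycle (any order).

DFS with gray/black marking from 6:
6 gray
  9 gray
    7 gray
      3 gray
        1 gray
          1→6: 6 is gray → back edge
Back edge closes the cycle 6 → 9 → 7 → 3 → 1 → 6; its vertices are {1, 3, 6, 7, 9}.

1, 3, 6, 7, 9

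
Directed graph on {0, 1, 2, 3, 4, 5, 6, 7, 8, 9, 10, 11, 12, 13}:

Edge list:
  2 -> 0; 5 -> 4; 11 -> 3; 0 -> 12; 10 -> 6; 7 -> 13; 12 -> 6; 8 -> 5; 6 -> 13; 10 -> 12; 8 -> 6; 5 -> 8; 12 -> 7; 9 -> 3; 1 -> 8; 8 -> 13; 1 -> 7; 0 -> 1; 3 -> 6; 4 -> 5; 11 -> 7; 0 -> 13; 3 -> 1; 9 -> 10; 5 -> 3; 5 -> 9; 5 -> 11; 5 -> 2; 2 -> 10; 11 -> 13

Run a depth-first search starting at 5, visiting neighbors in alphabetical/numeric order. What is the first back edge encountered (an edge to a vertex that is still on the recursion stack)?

DFS from 5 (visiting neighbors in alphabetical/numeric order); mark gray on enter, black on exit:
5 gray
  2 gray
    0 gray
      1 gray
        7 gray
          13 gray
          13 black
        7 black
        8 gray
          8→5: 5 is gray → back edge
First back edge: 8 → 5.

8→5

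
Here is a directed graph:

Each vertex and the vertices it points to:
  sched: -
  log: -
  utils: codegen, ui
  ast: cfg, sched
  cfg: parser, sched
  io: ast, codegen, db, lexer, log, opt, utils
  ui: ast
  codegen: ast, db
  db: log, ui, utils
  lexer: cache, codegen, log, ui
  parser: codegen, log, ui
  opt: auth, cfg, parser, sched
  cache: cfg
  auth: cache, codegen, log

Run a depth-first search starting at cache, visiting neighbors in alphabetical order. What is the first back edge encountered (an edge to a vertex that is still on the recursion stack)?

ast->cfg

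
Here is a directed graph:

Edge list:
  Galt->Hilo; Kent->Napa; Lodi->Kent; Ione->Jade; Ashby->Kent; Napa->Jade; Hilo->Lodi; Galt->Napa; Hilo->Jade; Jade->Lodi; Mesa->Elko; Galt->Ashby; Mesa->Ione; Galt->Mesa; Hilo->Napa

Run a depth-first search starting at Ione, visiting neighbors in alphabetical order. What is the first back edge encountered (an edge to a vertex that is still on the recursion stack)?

DFS from Ione (visiting neighbors in alphabetical order); mark gray on enter, black on exit:
Ione gray
  Jade gray
    Lodi gray
      Kent gray
        Napa gray
          Napa→Jade: Jade is gray → back edge
First back edge: Napa → Jade.

Napa->Jade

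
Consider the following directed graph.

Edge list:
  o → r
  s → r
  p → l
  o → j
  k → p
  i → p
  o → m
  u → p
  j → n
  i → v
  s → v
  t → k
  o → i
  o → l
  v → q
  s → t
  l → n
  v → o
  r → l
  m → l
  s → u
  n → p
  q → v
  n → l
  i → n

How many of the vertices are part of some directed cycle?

7

A vertex is on a directed cycle iff it belongs to a strongly connected component of size ≥ 2 (or has a self-loop).
The vertices on cycles are {i, l, n, o, p, q, v} — 7 in total.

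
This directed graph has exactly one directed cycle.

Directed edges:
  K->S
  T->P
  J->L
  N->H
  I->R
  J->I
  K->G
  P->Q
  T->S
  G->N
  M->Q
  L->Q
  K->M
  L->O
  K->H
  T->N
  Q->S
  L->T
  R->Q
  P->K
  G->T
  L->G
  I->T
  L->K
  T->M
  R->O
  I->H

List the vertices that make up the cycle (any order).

DFS with gray/black marking from K:
K gray
  M gray
    Q gray
      S gray
      S black
    Q black
  M black
  G gray
    N gray
      H gray
      H black
    N black
    T gray
      T→N: N black — skip
      T→M: M black — skip
      P gray
        P→Q: Q black — skip
        P→K: K is gray → back edge
Back edge closes the cycle K → G → T → P → K; its vertices are {G, K, P, T}.

G, K, P, T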